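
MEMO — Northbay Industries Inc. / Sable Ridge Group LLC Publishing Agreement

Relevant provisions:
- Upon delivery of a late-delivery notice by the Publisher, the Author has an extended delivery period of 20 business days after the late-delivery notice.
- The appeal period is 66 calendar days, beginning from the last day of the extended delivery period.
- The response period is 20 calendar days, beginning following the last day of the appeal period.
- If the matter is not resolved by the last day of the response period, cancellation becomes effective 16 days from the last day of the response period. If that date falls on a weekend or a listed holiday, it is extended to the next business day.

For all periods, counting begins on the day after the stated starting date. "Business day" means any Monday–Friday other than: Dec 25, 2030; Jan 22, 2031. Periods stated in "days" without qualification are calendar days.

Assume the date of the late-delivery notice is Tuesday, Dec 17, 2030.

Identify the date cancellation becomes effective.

The last day of the extended delivery period: counting 20 business days from Tuesday, Dec 17, 2030 (Dec 18, Dec 19, Dec 20, Dec 23, …, Jan 13, Jan 14, Jan 15, skipping weekends and the listed holiday on Dec 25) reaches Wednesday, Jan 15, 2031.
The last day of the appeal period: 66 calendar days after Jan 15, 2031 is Mar 22, 2031.
Adding 20 calendar days to Mar 22, 2031 gives Apr 11, 2031, which is the last day of the response period.
The date cancellation becomes effective: Apr 11, 2031 + 16 days = Apr 27, 2031. That falls on a Sunday, so it rolls to the next business day, Monday, Apr 28, 2031.

Apr 28, 2031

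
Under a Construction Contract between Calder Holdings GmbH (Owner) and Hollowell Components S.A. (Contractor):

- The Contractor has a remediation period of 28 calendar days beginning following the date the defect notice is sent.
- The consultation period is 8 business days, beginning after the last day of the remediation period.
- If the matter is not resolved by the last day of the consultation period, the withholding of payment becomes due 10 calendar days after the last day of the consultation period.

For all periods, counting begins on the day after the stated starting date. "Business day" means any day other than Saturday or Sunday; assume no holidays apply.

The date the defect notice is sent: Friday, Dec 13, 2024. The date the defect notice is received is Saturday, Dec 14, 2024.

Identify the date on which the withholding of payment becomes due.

Adding 28 calendar days to Dec 13, 2024 gives Jan 10, 2025, which is the last day of the remediation period.
The last day of the consultation period: 8 business days after Friday, Jan 10, 2025, skipping weekends — Jan 13, Jan 14, Jan 15, Jan 16, Jan 17, Jan 20, Jan 21, Jan 22 — lands on Wednesday, Jan 22, 2025.
The date on which the withholding of payment becomes due: Jan 22, 2025 + 10 days = Feb 1, 2025.

Feb 1, 2025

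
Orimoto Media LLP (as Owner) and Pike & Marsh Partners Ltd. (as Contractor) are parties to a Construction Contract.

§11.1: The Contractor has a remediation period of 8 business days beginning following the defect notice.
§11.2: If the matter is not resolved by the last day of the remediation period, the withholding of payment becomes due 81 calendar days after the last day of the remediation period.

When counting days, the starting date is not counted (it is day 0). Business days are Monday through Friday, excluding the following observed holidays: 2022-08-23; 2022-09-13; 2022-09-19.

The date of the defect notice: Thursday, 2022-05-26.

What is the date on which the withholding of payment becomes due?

2022-08-27

From Thursday, 2022-05-26, 8 business days (May 27, May 30, May 31, Jun 1, Jun 2, Jun 3, Jun 6, Jun 7, skipping weekends) brings us to Tuesday, 2022-06-07, which is the last day of the remediation period.
The date on which the withholding of payment becomes due: 81 calendar days after 2022-06-07 is 2022-08-27.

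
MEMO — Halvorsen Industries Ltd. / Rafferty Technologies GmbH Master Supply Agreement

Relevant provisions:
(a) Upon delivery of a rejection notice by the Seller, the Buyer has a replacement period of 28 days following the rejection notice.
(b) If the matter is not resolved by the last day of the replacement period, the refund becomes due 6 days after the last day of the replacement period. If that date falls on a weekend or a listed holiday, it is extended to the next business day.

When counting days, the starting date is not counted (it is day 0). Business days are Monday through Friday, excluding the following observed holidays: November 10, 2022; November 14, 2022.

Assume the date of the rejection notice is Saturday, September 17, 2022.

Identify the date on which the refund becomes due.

October 21, 2022

The last day of the replacement period: 28 calendar days after September 17, 2022 is October 15, 2022.
The date on which the refund becomes due: October 15, 2022 + 6 days = October 21, 2022. October 21, 2022 is a Friday and is not a listed holiday, so no roll-forward applies.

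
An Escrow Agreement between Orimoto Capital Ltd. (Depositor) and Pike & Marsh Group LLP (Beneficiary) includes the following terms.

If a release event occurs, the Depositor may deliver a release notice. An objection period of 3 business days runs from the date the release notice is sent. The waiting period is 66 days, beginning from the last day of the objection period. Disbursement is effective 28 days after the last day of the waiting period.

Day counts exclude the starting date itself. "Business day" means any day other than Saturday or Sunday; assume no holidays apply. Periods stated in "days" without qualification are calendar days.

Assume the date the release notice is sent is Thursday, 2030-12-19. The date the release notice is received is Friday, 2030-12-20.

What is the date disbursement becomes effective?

2031-03-28

The last day of the objection period: counting 3 business days from Thursday, 2030-12-19 (Dec 20, Dec 23, Dec 24, skipping weekends) reaches Tuesday, 2030-12-24.
Adding 66 calendar days to 2030-12-24 gives 2031-02-28, which is the last day of the waiting period.
Adding 28 calendar days to 2031-02-28 gives 2031-03-28, which is the date disbursement becomes effective.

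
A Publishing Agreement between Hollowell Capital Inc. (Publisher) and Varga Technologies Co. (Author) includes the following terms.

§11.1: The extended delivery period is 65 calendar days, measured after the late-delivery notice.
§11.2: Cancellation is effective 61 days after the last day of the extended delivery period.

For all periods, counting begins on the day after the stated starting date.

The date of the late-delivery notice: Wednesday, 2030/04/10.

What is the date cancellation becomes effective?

Adding 65 calendar days to 2030/04/10 gives 2030/06/14, which is the last day of the extended delivery period.
The date cancellation becomes effective: 2030/06/14 + 61 days = 2030/08/14.

2030/08/14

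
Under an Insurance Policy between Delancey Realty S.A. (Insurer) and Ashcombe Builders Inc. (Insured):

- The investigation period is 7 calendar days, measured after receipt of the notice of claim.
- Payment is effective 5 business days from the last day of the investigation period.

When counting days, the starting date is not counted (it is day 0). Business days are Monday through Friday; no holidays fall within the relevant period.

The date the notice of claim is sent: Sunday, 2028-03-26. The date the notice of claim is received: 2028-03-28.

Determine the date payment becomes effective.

The last day of the investigation period: 7 calendar days after 2028-03-28 is 2028-04-04.
From Tuesday, 2028-04-04, 5 business days (Apr 5, Apr 6, Apr 7, Apr 10, Apr 11, skipping weekends) brings us to Tuesday, 2028-04-11, which is the date payment becomes effective.

2028-04-11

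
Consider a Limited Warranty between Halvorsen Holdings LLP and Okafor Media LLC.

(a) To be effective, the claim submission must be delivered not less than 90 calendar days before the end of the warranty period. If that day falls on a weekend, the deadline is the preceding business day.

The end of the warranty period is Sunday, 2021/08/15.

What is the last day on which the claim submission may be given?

2021/08/15 minus 90 days is 2021/05/17. That is a Monday, so no adjustment is needed.

2021/05/17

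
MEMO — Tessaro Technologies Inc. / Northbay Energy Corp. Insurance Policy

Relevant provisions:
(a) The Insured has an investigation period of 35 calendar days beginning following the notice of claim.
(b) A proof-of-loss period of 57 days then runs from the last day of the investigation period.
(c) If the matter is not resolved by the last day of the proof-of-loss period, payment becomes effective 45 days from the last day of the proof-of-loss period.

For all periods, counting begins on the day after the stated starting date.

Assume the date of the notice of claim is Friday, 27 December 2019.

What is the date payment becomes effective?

12 May 2020

The last day of the investigation period: 27 December 2019 + 35 days = 31 January 2020.
The last day of the proof-of-loss period: 57 calendar days after 31 January 2020 is 28 March 2020.
The date payment becomes effective: 45 calendar days after 28 March 2020 is 12 May 2020.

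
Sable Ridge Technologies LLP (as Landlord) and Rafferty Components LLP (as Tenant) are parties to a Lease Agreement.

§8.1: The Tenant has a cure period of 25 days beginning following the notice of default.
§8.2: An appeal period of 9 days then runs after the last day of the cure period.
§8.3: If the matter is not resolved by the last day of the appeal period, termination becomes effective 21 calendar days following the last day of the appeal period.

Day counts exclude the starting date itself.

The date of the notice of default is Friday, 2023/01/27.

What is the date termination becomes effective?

The last day of the cure period: 2023/01/27 + 25 days = 2023/02/21.
The last day of the appeal period: 2023/02/21 + 9 days = 2023/03/02.
The date termination becomes effective: 21 calendar days after 2023/03/02 is 2023/03/23.

2023/03/23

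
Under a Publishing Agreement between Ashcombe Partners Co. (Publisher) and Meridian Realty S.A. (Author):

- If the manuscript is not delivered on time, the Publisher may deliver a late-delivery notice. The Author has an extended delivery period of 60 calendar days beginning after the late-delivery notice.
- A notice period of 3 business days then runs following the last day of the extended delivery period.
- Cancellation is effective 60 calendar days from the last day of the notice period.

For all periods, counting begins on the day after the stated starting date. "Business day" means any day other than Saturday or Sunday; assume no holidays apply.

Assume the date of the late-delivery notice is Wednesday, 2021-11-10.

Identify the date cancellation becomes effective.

2022-03-13

The last day of the extended delivery period: 60 calendar days after 2021-11-10 is 2022-01-09.
The last day of the notice period: 3 business days after Sunday, 2022-01-09, skipping weekends — Jan 10, Jan 11, Jan 12 — lands on Wednesday, 2022-01-12.
The date cancellation becomes effective: 60 calendar days after 2022-01-12 is 2022-03-13.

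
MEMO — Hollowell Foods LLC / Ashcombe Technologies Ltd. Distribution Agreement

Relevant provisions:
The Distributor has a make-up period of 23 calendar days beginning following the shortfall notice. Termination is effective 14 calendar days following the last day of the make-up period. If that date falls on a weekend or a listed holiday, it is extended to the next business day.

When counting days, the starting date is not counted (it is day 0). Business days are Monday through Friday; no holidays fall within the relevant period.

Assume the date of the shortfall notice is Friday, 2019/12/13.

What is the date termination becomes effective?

2020/01/20

Adding 23 calendar days to 2019/12/13 gives 2020/01/05, which is the last day of the make-up period.
The date termination becomes effective: 2020/01/05 + 14 days = 2020/01/19. That falls on a Sunday, so it rolls to the next business day, Monday, 2020/01/20.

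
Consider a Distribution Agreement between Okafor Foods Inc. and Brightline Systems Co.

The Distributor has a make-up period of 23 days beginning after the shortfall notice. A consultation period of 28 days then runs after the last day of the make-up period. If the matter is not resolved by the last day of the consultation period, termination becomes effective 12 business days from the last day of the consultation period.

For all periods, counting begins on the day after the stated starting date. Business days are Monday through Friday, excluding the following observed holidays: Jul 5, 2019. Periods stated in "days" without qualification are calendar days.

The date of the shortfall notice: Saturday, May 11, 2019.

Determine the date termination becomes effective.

Jul 18, 2019

The last day of the make-up period: 23 calendar days after May 11, 2019 is Jun 3, 2019.
The last day of the consultation period: 28 calendar days after Jun 3, 2019 is Jul 1, 2019.
The date termination becomes effective: counting 12 business days from Monday, Jul 1, 2019 (Jul 2, Jul 3, Jul 4, Jul 8, …, Jul 16, Jul 17, Jul 18, skipping weekends and the listed holiday on Jul 5) reaches Thursday, Jul 18, 2019.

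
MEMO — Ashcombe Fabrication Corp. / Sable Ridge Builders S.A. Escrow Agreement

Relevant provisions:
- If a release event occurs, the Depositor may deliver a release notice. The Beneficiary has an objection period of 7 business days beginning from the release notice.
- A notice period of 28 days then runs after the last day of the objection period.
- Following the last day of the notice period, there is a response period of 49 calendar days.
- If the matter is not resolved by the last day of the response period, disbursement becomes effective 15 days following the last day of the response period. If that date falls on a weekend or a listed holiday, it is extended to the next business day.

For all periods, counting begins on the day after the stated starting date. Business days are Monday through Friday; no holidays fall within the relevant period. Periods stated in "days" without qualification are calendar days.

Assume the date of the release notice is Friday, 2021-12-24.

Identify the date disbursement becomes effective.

From Friday, 2021-12-24, 7 business days (Dec 27, Dec 28, Dec 29, Dec 30, Dec 31, Jan 3, Jan 4, skipping weekends) brings us to Tuesday, 2022-01-04, which is the last day of the objection period.
The last day of the notice period: 2022-01-04 + 28 days = 2022-02-01.
The last day of the response period: 49 calendar days after 2022-02-01 is 2022-03-22.
The date disbursement becomes effective: 15 calendar days after 2022-03-22 is 2022-04-06. 2022-04-06 is a Wednesday, so no roll-forward applies.

2022-04-06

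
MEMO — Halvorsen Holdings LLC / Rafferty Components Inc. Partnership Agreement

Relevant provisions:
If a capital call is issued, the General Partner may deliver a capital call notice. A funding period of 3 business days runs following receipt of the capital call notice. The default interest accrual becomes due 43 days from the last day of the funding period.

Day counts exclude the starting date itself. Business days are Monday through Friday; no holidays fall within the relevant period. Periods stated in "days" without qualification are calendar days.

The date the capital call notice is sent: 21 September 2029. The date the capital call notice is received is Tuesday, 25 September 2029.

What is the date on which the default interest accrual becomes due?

The last day of the funding period: 3 business days after Tuesday, 25 September 2029, skipping weekends — Sep 26, Sep 27, Sep 28 — lands on Friday, 28 September 2029.
Adding 43 calendar days to 28 September 2029 gives 10 November 2029, which is the date on which the default interest accrual becomes due.

10 November 2029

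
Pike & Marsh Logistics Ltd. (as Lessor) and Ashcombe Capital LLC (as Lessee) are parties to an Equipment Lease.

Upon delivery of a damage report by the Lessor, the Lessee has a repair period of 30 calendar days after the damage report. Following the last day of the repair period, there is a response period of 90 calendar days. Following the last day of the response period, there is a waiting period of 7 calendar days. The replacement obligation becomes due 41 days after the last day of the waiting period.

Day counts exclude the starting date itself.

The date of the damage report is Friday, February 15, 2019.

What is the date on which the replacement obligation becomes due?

Adding 30 calendar days to February 15, 2019 gives March 17, 2019, which is the last day of the repair period.
Adding 90 calendar days to March 17, 2019 gives June 15, 2019, which is the last day of the response period.
The last day of the waiting period: 7 calendar days after June 15, 2019 is June 22, 2019.
Adding 41 calendar days to June 22, 2019 gives August 2, 2019, which is the date on which the replacement obligation becomes due.

August 2, 2019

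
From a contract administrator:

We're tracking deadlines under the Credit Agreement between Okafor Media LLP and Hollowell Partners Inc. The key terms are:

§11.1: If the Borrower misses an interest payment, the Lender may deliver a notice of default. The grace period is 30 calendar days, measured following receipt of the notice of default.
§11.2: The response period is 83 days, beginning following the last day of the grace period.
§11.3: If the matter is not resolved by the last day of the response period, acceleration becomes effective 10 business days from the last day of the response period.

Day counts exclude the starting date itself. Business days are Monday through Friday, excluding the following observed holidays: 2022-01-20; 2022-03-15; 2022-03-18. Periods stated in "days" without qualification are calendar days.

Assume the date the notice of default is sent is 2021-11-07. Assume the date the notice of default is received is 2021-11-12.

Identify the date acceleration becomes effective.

2022-03-22

The last day of the grace period: 2021-11-12 + 30 days = 2021-12-12.
The last day of the response period: 83 calendar days after 2021-12-12 is 2022-03-05.
The date acceleration becomes effective: 10 business days after Saturday, 2022-03-05, skipping weekends and the listed holidays on Mar 15, Mar 18 — Mar 7, Mar 8, Mar 9, Mar 10, Mar 11, Mar 14, Mar 16, Mar 17, Mar 21, Mar 22 — lands on Tuesday, 2022-03-22.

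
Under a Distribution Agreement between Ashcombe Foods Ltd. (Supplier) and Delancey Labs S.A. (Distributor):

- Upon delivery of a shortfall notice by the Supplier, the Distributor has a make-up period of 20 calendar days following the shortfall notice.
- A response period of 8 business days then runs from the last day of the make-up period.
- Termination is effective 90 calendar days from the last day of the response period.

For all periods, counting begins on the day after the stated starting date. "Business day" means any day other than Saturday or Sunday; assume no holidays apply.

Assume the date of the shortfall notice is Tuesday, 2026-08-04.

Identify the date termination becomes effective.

Adding 20 calendar days to 2026-08-04 gives 2026-08-24, which is the last day of the make-up period.
The last day of the response period: counting 8 business days from Monday, 2026-08-24 (Aug 25, Aug 26, Aug 27, Aug 28, Aug 31, Sep 1, Sep 2, Sep 3, skipping weekends) reaches Thursday, 2026-09-03.
Adding 90 calendar days to 2026-09-03 gives 2026-12-02, which is the date termination becomes effective.

2026-12-02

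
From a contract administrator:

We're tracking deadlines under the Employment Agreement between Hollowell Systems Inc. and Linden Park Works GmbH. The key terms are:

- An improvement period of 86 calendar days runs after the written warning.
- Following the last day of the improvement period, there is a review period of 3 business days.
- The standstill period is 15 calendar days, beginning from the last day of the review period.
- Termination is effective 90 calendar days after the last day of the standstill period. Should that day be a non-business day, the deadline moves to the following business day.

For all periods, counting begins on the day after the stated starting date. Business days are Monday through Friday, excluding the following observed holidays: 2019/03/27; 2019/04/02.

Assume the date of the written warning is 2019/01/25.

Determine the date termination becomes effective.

The last day of the improvement period: 86 calendar days after 2019/01/25 is 2019/04/21.
The last day of the review period: counting 3 business days from Sunday, 2019/04/21 (Apr 22, Apr 23, Apr 24, skipping weekends) reaches Wednesday, 2019/04/24.
The last day of the standstill period: 2019/04/24 + 15 days = 2019/05/09.
The date termination becomes effective: 90 calendar days after 2019/05/09 is 2019/08/07. 2019/08/07 is a Wednesday and is not a listed holiday, so no roll-forward applies.

2019/08/07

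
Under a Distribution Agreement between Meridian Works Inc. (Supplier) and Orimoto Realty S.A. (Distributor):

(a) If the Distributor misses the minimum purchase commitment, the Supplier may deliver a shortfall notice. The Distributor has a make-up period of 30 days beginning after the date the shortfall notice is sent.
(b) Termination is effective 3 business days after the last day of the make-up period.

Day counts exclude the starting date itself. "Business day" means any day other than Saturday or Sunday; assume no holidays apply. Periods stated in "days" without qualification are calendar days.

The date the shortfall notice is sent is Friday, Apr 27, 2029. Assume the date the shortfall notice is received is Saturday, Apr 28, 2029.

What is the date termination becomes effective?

May 30, 2029

The last day of the make-up period: Apr 27, 2029 + 30 days = May 27, 2029.
The date termination becomes effective: counting 3 business days from Sunday, May 27, 2029 (May 28, May 29, May 30, skipping weekends) reaches Wednesday, May 30, 2029.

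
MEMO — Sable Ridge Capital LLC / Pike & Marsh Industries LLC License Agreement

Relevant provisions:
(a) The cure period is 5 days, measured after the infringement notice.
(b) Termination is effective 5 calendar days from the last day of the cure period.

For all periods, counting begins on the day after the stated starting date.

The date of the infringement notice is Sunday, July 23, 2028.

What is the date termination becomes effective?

August 2, 2028

The last day of the cure period: July 23, 2028 + 5 days = July 28, 2028.
The date termination becomes effective: July 28, 2028 + 5 days = August 2, 2028.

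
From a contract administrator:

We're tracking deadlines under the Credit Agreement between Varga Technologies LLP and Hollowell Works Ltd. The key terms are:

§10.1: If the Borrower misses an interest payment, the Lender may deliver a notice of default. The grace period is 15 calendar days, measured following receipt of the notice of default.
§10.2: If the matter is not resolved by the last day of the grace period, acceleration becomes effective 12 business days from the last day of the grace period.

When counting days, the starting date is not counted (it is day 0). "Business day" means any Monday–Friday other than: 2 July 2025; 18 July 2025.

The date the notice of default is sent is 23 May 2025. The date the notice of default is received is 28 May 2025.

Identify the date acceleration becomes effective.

30 June 2025

The last day of the grace period: 15 calendar days after 28 May 2025 is 12 June 2025.
The date acceleration becomes effective: counting 12 business days from Thursday, 12 June 2025 (Jun 13, Jun 16, Jun 17, Jun 18, …, Jun 26, Jun 27, Jun 30, skipping weekends) reaches Monday, 30 June 2025.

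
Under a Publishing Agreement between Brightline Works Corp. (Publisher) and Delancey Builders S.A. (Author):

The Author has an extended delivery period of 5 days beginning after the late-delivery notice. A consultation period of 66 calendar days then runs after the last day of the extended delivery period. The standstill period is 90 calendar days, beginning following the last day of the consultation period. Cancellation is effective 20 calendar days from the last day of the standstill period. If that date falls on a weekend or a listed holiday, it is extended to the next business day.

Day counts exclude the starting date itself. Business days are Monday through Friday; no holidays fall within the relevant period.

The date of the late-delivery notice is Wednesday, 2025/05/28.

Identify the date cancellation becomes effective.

The last day of the extended delivery period: 5 calendar days after 2025/05/28 is 2025/06/02.
The last day of the consultation period: 2025/06/02 + 66 days = 2025/08/07.
The last day of the standstill period: 2025/08/07 + 90 days = 2025/11/05.
The date cancellation becomes effective: 2025/11/05 + 20 days = 2025/11/25. 2025/11/25 is a Tuesday, so no roll-forward applies.

2025/11/25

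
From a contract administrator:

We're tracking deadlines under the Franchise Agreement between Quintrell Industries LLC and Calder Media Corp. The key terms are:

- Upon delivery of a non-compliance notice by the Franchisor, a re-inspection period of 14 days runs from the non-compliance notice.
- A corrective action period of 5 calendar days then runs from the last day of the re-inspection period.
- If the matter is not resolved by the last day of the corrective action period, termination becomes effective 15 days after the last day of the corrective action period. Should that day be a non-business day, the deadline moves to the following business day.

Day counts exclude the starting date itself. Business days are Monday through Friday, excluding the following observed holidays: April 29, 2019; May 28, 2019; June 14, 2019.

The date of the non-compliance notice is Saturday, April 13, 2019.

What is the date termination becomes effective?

May 17, 2019

Adding 14 calendar days to April 13, 2019 gives April 27, 2019, which is the last day of the re-inspection period.
Adding 5 calendar days to April 27, 2019 gives May 2, 2019, which is the last day of the corrective action period.
Adding 15 calendar days to May 2, 2019 gives May 17, 2019, which is the date termination becomes effective. May 17, 2019 is a Friday and is not a listed holiday, so no roll-forward applies.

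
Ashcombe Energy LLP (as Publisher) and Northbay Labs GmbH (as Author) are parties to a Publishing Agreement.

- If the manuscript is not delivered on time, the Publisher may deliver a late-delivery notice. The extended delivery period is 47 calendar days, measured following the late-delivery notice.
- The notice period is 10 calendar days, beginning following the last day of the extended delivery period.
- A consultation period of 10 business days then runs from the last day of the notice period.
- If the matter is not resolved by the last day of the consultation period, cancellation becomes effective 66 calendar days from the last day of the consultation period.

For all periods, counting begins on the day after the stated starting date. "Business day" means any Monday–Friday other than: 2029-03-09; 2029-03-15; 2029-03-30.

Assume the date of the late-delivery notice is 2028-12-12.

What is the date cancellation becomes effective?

2029-04-28

The last day of the extended delivery period: 47 calendar days after 2028-12-12 is 2029-01-28.
Adding 10 calendar days to 2029-01-28 gives 2029-02-07, which is the last day of the notice period.
The last day of the consultation period: 10 business days after Wednesday, 2029-02-07, skipping weekends — Feb 8, Feb 9, Feb 12, Feb 13, Feb 14, Feb 15, Feb 16, Feb 19, Feb 20, Feb 21 — lands on Wednesday, 2029-02-21.
Adding 66 calendar days to 2029-02-21 gives 2029-04-28, which is the date cancellation becomes effective.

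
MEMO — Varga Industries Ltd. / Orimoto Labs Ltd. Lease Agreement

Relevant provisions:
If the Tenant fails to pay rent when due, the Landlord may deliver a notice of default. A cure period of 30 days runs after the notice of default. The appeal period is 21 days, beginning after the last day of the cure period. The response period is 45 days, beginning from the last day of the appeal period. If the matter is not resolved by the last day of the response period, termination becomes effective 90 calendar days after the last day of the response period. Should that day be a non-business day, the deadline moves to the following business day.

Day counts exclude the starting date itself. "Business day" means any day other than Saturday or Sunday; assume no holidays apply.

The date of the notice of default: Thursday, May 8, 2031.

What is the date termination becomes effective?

The last day of the cure period: 30 calendar days after May 8, 2031 is June 7, 2031.
The last day of the appeal period: June 7, 2031 + 21 days = June 28, 2031.
Adding 45 calendar days to June 28, 2031 gives August 12, 2031, which is the last day of the response period.
The date termination becomes effective: 90 calendar days after August 12, 2031 is November 10, 2031. November 10, 2031 is a Monday, so no roll-forward applies.

November 10, 2031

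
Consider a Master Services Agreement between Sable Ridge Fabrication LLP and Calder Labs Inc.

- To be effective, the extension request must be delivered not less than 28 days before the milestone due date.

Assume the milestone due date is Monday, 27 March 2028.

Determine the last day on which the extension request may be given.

Counting back 28 calendar days from 27 March 2028 gives 28 February 2028.

28 February 2028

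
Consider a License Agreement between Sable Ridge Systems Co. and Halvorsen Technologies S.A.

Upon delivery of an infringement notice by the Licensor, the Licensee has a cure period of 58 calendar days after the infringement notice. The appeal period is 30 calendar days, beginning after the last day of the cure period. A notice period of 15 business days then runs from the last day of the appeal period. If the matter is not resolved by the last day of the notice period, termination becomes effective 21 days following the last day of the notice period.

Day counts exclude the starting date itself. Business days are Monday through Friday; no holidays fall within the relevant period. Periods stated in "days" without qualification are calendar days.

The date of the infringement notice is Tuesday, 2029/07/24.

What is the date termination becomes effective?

2029/11/30

Adding 58 calendar days to 2029/07/24 gives 2029/09/20, which is the last day of the cure period.
Adding 30 calendar days to 2029/09/20 gives 2029/10/20, which is the last day of the appeal period.
The last day of the notice period: counting 15 business days from Saturday, 2029/10/20 (Oct 22, Oct 23, Oct 24, Oct 25, …, Nov 7, Nov 8, Nov 9, skipping weekends) reaches Friday, 2029/11/09.
The date termination becomes effective: 21 calendar days after 2029/11/09 is 2029/11/30.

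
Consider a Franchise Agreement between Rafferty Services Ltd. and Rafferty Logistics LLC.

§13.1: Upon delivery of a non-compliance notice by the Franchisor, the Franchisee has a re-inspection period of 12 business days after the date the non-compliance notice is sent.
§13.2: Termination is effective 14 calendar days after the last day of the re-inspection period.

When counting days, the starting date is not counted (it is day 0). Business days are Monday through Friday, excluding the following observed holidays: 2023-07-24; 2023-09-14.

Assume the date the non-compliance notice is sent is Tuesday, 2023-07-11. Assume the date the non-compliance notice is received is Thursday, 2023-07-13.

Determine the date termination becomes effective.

From Tuesday, 2023-07-11, 12 business days (Jul 12, Jul 13, Jul 14, Jul 17, …, Jul 26, Jul 27, Jul 28, skipping weekends and the listed holiday on Jul 24) brings us to Friday, 2023-07-28, which is the last day of the re-inspection period.
The date termination becomes effective: 14 calendar days after 2023-07-28 is 2023-08-11.

2023-08-11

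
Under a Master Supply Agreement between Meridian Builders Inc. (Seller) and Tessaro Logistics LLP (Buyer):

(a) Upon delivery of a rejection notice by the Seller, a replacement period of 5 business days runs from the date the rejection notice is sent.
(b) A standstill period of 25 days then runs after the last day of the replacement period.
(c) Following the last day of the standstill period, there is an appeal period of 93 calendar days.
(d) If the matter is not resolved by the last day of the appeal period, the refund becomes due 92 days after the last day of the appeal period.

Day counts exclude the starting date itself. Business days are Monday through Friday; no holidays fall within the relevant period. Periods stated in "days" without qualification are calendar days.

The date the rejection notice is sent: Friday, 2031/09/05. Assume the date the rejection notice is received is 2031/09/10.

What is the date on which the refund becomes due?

2032/04/09

The last day of the replacement period: 5 business days after Friday, 2031/09/05, skipping weekends — Sep 8, Sep 9, Sep 10, Sep 11, Sep 12 — lands on Friday, 2031/09/12.
The last day of the standstill period: 25 calendar days after 2031/09/12 is 2031/10/07.
The last day of the appeal period: 93 calendar days after 2031/10/07 is 2032/01/08.
The date on which the refund becomes due: 92 calendar days after 2032/01/08 is 2032/04/09.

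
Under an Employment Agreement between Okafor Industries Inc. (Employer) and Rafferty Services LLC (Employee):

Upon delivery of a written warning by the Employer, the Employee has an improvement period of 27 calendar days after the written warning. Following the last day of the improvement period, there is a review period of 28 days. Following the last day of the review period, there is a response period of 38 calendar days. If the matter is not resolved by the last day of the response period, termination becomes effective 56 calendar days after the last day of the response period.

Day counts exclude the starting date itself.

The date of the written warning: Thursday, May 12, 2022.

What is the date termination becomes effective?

The last day of the improvement period: 27 calendar days after May 12, 2022 is Jun 8, 2022.
Adding 28 calendar days to Jun 8, 2022 gives Jul 6, 2022, which is the last day of the review period.
The last day of the response period: Jul 6, 2022 + 38 days = Aug 13, 2022.
The date termination becomes effective: Aug 13, 2022 + 56 days = Oct 8, 2022.

Oct 8, 2022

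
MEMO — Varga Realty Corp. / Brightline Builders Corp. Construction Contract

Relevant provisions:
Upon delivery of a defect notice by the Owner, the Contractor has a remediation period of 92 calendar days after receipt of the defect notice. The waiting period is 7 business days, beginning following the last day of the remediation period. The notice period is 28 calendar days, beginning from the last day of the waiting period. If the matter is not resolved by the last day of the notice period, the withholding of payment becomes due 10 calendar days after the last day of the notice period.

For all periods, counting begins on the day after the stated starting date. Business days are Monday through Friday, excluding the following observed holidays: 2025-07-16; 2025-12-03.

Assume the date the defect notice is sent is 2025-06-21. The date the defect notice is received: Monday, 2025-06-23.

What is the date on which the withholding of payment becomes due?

The last day of the remediation period: 92 calendar days after 2025-06-23 is 2025-09-23.
The last day of the waiting period: counting 7 business days from Tuesday, 2025-09-23 (Sep 24, Sep 25, Sep 26, Sep 29, Sep 30, Oct 1, Oct 2, skipping weekends) reaches Thursday, 2025-10-02.
The last day of the notice period: 2025-10-02 + 28 days = 2025-10-30.
The date on which the withholding of payment becomes due: 10 calendar days after 2025-10-30 is 2025-11-09.

2025-11-09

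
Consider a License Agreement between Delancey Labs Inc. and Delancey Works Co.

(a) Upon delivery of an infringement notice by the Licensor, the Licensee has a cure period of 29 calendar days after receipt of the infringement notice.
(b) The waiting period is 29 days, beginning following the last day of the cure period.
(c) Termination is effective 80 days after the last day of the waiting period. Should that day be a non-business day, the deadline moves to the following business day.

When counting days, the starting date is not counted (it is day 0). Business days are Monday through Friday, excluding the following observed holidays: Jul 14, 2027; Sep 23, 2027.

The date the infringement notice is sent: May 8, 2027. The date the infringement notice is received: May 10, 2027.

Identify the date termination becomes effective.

The last day of the cure period: May 10, 2027 + 29 days = Jun 8, 2027.
Adding 29 calendar days to Jun 8, 2027 gives Jul 7, 2027, which is the last day of the waiting period.
Adding 80 calendar days to Jul 7, 2027 gives Sep 25, 2027, which is the date termination becomes effective. That falls on a Saturday, so it rolls to the next business day, Monday, Sep 27, 2027.

Sep 27, 2027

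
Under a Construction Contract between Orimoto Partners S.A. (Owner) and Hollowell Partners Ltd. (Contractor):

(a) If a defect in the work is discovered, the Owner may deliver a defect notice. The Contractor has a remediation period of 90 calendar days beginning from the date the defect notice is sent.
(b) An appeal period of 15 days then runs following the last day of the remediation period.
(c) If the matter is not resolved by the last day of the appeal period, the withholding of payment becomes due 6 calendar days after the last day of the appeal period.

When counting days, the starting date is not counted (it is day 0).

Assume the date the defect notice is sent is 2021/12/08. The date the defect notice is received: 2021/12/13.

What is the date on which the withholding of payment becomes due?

The last day of the remediation period: 2021/12/08 + 90 days = 2022/03/08.
The last day of the appeal period: 2022/03/08 + 15 days = 2022/03/23.
The date on which the withholding of payment becomes due: 2022/03/23 + 6 days = 2022/03/29.

2022/03/29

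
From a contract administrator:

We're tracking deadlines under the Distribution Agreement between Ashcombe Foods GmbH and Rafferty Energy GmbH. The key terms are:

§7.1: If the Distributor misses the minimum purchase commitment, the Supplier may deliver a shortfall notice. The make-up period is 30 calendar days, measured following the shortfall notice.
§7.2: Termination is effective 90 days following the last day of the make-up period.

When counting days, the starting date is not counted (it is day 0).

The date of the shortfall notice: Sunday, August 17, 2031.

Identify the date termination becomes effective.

Adding 30 calendar days to August 17, 2031 gives September 16, 2031, which is the last day of the make-up period.
The date termination becomes effective: 90 calendar days after September 16, 2031 is December 15, 2031.

December 15, 2031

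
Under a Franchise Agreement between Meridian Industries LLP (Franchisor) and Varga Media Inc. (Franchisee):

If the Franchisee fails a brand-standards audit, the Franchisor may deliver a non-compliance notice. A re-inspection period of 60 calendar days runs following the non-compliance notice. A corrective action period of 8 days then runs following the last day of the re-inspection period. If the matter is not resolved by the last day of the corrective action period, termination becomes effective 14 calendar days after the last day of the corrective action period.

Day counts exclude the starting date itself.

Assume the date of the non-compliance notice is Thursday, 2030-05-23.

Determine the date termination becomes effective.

Adding 60 calendar days to 2030-05-23 gives 2030-07-22, which is the last day of the re-inspection period.
The last day of the corrective action period: 2030-07-22 + 8 days = 2030-07-30.
Adding 14 calendar days to 2030-07-30 gives 2030-08-13, which is the date termination becomes effective.

2030-08-13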